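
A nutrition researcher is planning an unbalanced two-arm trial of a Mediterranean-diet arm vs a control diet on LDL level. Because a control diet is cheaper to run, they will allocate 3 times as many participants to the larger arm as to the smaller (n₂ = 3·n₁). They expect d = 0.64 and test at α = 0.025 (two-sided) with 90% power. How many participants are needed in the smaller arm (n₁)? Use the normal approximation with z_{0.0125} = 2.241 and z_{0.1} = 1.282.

With allocation ratio k = n₂/n₁ = 3, Var(x̄₁−x̄₂) = σ²(1/n₁ + 1/(k·n₁)) = σ²·(k+1)/(k·n₁).
So n₁ = (1 + 1/k)·((z_{α/2} + z_β)/d)² = 1.333 × (3.523/0.64)².
n₁ = 1.333 × 30.30 = 40.4.
Round up: n₁ = 41, giving n₂ = 3 × 41 = 123.

n₁ = 41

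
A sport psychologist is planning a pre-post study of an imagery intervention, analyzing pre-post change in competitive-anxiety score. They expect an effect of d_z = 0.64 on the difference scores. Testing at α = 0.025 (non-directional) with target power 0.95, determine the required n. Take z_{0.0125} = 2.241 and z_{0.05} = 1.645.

For a paired (one-sample on differences) test: n = ((z_{α/2} + z_β) / d)².
z_{α/2} + z_β = 2.241 + 1.645 = 3.886.
n = (3.886 / 0.64)² = 6.072² = 36.87.
Round up.

n = 37 pairs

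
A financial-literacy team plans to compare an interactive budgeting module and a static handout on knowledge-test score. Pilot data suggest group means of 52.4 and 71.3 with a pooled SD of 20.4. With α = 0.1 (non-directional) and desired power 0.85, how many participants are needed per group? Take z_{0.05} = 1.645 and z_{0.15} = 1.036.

Cohen's d = |M₁ − M₂| / SD_pooled = |52.4 − 71.3| / 20.4 = 18.9 / 20.4 = 0.926.
For two independent groups with equal n: n = 2·((z_{α/2} + z_β) / d)².
z_{α/2} + z_β = 1.645 + 1.036 = 2.681.
n = 2 × (2.681 / 0.926)² = 2 × 2.895² = 2 × 8.38 = 16.8.
Round up to the next whole participant.

n = 17 per group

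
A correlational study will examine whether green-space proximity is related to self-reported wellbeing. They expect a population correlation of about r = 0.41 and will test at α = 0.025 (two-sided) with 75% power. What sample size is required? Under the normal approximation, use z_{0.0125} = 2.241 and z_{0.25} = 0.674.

n = 48

Fisher's z: C = ½·ln((1+r)/(1−r)) = ½·ln(2.3898) = 0.4356.
n = ((z_{α/2} + z_β)/C)² + 3.
(2.241 + 0.674) / 0.4356 = 2.915 / 0.4356 = 6.692.
n = 6.692² + 3 = 44.78 + 3 = 47.8.
Round up.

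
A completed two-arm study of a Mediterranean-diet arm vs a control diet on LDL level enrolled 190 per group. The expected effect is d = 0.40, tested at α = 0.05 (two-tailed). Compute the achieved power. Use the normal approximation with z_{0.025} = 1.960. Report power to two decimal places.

For two equal groups, power = Φ(d·√(n/2) − z_{α/2}).
d·√(n/2) = 0.40 × √(190/2) = 0.40 × 9.747 = 3.899.
z_β = 3.899 − 1.960 = 1.939.
Power = Φ(1.939) = 0.974.

power ≈ 0.97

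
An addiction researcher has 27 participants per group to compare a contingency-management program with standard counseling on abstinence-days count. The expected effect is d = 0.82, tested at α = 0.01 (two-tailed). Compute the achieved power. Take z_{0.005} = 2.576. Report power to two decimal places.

For two equal groups, power = Φ(d·√(n/2) − z_{α/2}).
d·√(n/2) = 0.82 × √(27/2) = 0.82 × 3.674 = 3.013.
z_β = 3.013 − 2.576 = 0.437.
Power = Φ(0.437) = 0.669.

power ≈ 0.67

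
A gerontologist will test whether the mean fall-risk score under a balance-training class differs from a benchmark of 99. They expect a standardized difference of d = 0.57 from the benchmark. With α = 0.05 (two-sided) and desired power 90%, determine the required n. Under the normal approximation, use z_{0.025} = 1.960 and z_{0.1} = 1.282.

n = 33

For a one-sample test: n = ((z_{α/2} + z_β) / d)².
z_{α/2} + z_β = 1.960 + 1.282 = 3.242.
n = (3.242 / 0.57)² = 5.688² = 32.35.
Round up.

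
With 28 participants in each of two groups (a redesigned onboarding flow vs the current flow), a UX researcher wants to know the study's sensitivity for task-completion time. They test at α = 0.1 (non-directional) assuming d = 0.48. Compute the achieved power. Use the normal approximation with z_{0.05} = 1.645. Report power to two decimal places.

For two equal groups, power = Φ(d·√(n/2) − z_{α/2}).
d·√(n/2) = 0.48 × √(28/2) = 0.48 × 3.742 = 1.796.
z_β = 1.796 − 1.645 = 0.151.
Power = Φ(0.151) = 0.560.

power ≈ 0.56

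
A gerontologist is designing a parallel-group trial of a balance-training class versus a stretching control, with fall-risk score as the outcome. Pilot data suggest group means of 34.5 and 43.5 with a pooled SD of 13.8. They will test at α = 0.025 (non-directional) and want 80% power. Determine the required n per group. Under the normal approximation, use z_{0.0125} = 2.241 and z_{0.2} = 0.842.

n = 45 per group

Cohen's d = |M₁ − M₂| / SD_pooled = |34.5 − 43.5| / 13.8 = 9.0 / 13.8 = 0.652.
For two independent groups with equal n: n = 2·((z_{α/2} + z_β) / d)².
z_{α/2} + z_β = 2.241 + 0.842 = 3.083.
n = 2 × (3.083 / 0.652)² = 2 × 4.729² = 2 × 22.36 = 44.7.
Round up to the next whole participant.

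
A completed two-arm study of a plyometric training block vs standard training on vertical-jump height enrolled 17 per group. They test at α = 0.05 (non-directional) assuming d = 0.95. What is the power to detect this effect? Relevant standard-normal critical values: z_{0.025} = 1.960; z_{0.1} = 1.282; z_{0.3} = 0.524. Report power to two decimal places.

For two equal groups, power = Φ(d·√(n/2) − z_{α/2}).
d·√(n/2) = 0.95 × √(17/2) = 0.95 × 2.915 = 2.770.
z_β = 2.770 − 1.960 = 0.810.
Power = Φ(0.810) = 0.791.

power ≈ 0.79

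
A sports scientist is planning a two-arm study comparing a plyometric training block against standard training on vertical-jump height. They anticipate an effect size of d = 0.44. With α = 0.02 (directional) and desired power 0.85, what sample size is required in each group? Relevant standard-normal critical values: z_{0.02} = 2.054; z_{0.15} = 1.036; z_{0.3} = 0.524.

n = 99 per group

For two independent groups with equal n: n = 2·((z_{α} + z_β) / d)².
z_{α} + z_β = 2.054 + 1.036 = 3.090.
n = 2 × (3.090 / 0.44)² = 2 × 7.023² = 2 × 49.32 = 98.6.
Round up to the next whole participant.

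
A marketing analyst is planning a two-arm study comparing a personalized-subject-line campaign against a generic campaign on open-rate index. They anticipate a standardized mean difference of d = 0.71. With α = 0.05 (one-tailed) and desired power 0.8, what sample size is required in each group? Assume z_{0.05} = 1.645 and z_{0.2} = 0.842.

For two independent groups with equal n: n = 2·((z_{α} + z_β) / d)².
z_{α} + z_β = 1.645 + 0.842 = 2.487.
n = 2 × (2.487 / 0.71)² = 2 × 3.503² = 2 × 12.27 = 24.5.
Round up to the next whole participant.

n = 25 per group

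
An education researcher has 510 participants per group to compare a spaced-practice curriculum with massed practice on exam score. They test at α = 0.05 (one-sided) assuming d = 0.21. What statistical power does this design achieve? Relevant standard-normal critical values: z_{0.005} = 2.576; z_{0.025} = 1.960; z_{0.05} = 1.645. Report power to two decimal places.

For two equal groups, power = Φ(d·√(n/2) − z_{α}).
d·√(n/2) = 0.21 × √(510/2) = 0.21 × 15.969 = 3.353.
z_β = 3.353 − 1.645 = 1.708.
Power = Φ(1.708) = 0.956.

power ≈ 0.96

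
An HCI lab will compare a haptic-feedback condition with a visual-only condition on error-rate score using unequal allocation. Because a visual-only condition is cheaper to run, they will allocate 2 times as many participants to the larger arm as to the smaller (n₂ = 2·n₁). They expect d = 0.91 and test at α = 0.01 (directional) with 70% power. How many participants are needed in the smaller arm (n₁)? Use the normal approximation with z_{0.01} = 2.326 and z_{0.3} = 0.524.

With allocation ratio k = n₂/n₁ = 2, Var(x̄₁−x̄₂) = σ²(1/n₁ + 1/(k·n₁)) = σ²·(k+1)/(k·n₁).
So n₁ = (1 + 1/k)·((z_{α} + z_β)/d)² = 1.500 × (2.850/0.91)².
n₁ = 1.500 × 9.81 = 14.7.
Round up: n₁ = 15, giving n₂ = 2 × 15 = 30.

n₁ = 15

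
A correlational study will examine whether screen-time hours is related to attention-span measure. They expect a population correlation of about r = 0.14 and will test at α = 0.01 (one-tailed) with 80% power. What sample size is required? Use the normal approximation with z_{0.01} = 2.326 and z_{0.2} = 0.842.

n = 509

Fisher's z: C = ½·ln((1+r)/(1−r)) = ½·ln(1.3256) = 0.1409.
n = ((z_{α} + z_β)/C)² + 3.
(2.326 + 0.842) / 0.1409 = 3.168 / 0.1409 = 22.484.
n = 22.484² + 3 = 505.53 + 3 = 508.5.
Round up.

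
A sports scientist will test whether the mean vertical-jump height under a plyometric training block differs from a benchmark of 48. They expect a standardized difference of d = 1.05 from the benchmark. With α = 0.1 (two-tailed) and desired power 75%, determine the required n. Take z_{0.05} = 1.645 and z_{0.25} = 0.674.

For a one-sample test: n = ((z_{α/2} + z_β) / d)².
z_{α/2} + z_β = 1.645 + 0.674 = 2.319.
n = (2.319 / 1.05)² = 2.209² = 4.88.
Round up.

n = 5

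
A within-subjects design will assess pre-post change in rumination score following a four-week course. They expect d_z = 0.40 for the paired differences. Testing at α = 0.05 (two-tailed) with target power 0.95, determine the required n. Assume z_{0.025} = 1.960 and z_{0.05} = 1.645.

n = 82 pairs

For a paired (one-sample on differences) test: n = ((z_{α/2} + z_β) / d)².
z_{α/2} + z_β = 1.960 + 1.645 = 3.605.
n = (3.605 / 0.40)² = 9.012² = 81.23.
Round up.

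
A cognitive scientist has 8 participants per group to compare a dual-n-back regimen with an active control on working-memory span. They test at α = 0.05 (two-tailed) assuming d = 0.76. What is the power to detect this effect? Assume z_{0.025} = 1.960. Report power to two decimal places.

power ≈ 0.33

For two equal groups, power = Φ(d·√(n/2) − z_{α/2}).
d·√(n/2) = 0.76 × √(8/2) = 0.76 × 2.000 = 1.520.
z_β = 1.520 − 1.960 = -0.440.
Power = Φ(-0.440) = 0.330.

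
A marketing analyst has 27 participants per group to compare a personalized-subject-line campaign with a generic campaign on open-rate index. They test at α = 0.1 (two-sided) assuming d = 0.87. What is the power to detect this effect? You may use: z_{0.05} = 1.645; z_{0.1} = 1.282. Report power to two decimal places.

power ≈ 0.94

For two equal groups, power = Φ(d·√(n/2) − z_{α/2}).
d·√(n/2) = 0.87 × √(27/2) = 0.87 × 3.674 = 3.197.
z_β = 3.197 − 1.645 = 1.552.
Power = Φ(1.552) = 0.940.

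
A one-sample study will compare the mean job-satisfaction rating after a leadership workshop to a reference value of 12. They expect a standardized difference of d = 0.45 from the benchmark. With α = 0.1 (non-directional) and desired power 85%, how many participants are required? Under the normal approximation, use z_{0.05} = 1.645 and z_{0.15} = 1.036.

For a one-sample test: n = ((z_{α/2} + z_β) / d)².
z_{α/2} + z_β = 1.645 + 1.036 = 2.681.
n = (2.681 / 0.45)² = 5.958² = 35.50.
Round up.

n = 36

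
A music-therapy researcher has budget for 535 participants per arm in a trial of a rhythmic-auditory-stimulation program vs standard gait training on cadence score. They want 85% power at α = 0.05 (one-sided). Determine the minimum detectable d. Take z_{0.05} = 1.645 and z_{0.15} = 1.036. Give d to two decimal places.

For two independent groups of n = 535 each: d_min = (z_{α} + z_β)·√(2/n).
z-sum = 1.645 + 1.036 = 2.681.
d_min = 2.681 × √(2/535) = 2.681 × 0.0611 = 0.164.

d_min ≈ 0.16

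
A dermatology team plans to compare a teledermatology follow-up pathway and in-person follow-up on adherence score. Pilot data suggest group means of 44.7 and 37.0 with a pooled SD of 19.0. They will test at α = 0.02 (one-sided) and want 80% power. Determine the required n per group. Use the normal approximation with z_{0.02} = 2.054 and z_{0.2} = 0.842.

Cohen's d = |M₁ − M₂| / SD_pooled = |44.7 − 37.0| / 19.0 = 7.7 / 19.0 = 0.405.
For two independent groups with equal n: n = 2·((z_{α} + z_β) / d)².
z_{α} + z_β = 2.054 + 0.842 = 2.896.
n = 2 × (2.896 / 0.405)² = 2 × 7.151² = 2 × 51.13 = 102.3.
Round up to the next whole participant.

n = 103 per group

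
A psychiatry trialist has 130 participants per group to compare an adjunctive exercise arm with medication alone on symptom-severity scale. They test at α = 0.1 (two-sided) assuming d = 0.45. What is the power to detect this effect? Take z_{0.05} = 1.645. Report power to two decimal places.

power ≈ 0.98

For two equal groups, power = Φ(d·√(n/2) − z_{α/2}).
d·√(n/2) = 0.45 × √(130/2) = 0.45 × 8.062 = 3.628.
z_β = 3.628 − 1.645 = 1.983.
Power = Φ(1.983) = 0.976.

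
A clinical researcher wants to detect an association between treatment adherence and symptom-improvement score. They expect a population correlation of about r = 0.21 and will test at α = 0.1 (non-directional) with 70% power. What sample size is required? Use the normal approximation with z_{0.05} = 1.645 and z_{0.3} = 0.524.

n = 107

Fisher's z: C = ½·ln((1+r)/(1−r)) = ½·ln(1.5316) = 0.2132.
n = ((z_{α/2} + z_β)/C)² + 3.
(1.645 + 0.524) / 0.2132 = 2.169 / 0.2132 = 10.174.
n = 10.174² + 3 = 103.50 + 3 = 106.5.
Round up.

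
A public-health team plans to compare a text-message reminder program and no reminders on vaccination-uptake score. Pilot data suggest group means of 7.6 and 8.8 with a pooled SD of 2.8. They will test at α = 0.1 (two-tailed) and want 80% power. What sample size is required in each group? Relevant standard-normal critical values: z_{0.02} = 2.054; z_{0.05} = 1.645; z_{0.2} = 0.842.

n = 68 per group

Cohen's d = |M₁ − M₂| / SD_pooled = |7.6 − 8.8| / 2.8 = 1.2 / 2.8 = 0.429.
For two independent groups with equal n: n = 2·((z_{α/2} + z_β) / d)².
z_{α/2} + z_β = 1.645 + 0.842 = 2.487.
n = 2 × (2.487 / 0.429)² = 2 × 5.797² = 2 × 33.61 = 67.2.
Round up to the next whole participant.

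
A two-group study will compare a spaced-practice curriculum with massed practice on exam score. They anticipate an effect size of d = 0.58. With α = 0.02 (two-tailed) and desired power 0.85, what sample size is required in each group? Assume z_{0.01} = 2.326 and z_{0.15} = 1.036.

For two independent groups with equal n: n = 2·((z_{α/2} + z_β) / d)².
z_{α/2} + z_β = 2.326 + 1.036 = 3.362.
n = 2 × (3.362 / 0.58)² = 2 × 5.797² = 2 × 33.60 = 67.2.
Round up to the next whole participant.

n = 68 per group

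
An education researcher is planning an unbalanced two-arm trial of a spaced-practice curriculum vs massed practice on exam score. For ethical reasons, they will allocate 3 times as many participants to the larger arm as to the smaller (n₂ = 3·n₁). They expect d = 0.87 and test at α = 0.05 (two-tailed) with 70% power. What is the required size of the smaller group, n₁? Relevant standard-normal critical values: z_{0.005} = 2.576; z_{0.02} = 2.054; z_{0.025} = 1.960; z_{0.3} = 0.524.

With allocation ratio k = n₂/n₁ = 3, Var(x̄₁−x̄₂) = σ²(1/n₁ + 1/(k·n₁)) = σ²·(k+1)/(k·n₁).
So n₁ = (1 + 1/k)·((z_{α/2} + z_β)/d)² = 1.333 × (2.484/0.87)².
n₁ = 1.333 × 8.15 = 10.9.
Round up: n₁ = 11, giving n₂ = 3 × 11 = 33.

n₁ = 11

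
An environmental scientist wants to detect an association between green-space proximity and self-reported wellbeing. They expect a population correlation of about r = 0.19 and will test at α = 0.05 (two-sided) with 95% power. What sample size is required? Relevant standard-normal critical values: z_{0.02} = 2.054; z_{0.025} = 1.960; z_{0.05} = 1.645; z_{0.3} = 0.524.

n = 355

Fisher's z: C = ½·ln((1+r)/(1−r)) = ½·ln(1.4691) = 0.1923.
n = ((z_{α/2} + z_β)/C)² + 3.
(1.960 + 1.645) / 0.1923 = 3.605 / 0.1923 = 18.747.
n = 18.747² + 3 = 351.44 + 3 = 354.4.
Round up.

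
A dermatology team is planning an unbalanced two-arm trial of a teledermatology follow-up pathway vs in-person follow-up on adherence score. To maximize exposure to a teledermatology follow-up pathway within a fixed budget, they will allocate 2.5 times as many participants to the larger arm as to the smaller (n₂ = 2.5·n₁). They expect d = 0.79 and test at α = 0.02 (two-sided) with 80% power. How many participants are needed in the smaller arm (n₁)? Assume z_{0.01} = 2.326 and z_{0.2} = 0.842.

With allocation ratio k = n₂/n₁ = 2.5, Var(x̄₁−x̄₂) = σ²(1/n₁ + 1/(k·n₁)) = σ²·(k+1)/(k·n₁).
So n₁ = (1 + 1/k)·((z_{α/2} + z_β)/d)² = 1.400 × (3.168/0.79)².
n₁ = 1.400 × 16.08 = 22.5.
Round up: n₁ = 23, giving n₂ = ⌈2.5 × 23⌉ = ⌈57.5⌉ = 58.

n₁ = 23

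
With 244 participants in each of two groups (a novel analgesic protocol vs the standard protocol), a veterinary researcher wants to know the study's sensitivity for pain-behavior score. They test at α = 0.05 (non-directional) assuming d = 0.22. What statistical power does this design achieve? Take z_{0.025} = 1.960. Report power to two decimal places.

For two equal groups, power = Φ(d·√(n/2) − z_{α/2}).
d·√(n/2) = 0.22 × √(244/2) = 0.22 × 11.045 = 2.430.
z_β = 2.430 − 1.960 = 0.470.
Power = Φ(0.470) = 0.681.

power ≈ 0.68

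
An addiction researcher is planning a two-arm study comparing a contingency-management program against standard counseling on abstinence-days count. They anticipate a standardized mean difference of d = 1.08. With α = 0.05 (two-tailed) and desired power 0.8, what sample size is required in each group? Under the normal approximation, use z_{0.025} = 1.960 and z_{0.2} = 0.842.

For two independent groups with equal n: n = 2·((z_{α/2} + z_β) / d)².
z_{α/2} + z_β = 1.960 + 0.842 = 2.802.
n = 2 × (2.802 / 1.08)² = 2 × 2.594² = 2 × 6.73 = 13.5.
Round up to the next whole participant.

n = 14 per group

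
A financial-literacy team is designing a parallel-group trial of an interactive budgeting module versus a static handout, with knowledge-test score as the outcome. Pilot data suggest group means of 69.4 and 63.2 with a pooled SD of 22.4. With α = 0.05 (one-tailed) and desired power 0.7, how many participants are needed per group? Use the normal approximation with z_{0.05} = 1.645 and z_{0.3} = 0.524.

n = 123 per group

Cohen's d = |M₁ − M₂| / SD_pooled = |69.4 − 63.2| / 22.4 = 6.2 / 22.4 = 0.277.
For two independent groups with equal n: n = 2·((z_{α} + z_β) / d)².
z_{α} + z_β = 1.645 + 0.524 = 2.169.
n = 2 × (2.169 / 0.277)² = 2 × 7.830² = 2 × 61.31 = 122.6.
Round up to the next whole participant.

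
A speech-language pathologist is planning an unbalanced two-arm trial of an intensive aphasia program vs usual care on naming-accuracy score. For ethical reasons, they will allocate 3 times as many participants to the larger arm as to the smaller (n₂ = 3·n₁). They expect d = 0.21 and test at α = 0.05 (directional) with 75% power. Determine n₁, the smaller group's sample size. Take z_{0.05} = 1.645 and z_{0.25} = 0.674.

With allocation ratio k = n₂/n₁ = 3, Var(x̄₁−x̄₂) = σ²(1/n₁ + 1/(k·n₁)) = σ²·(k+1)/(k·n₁).
So n₁ = (1 + 1/k)·((z_{α} + z_β)/d)² = 1.333 × (2.319/0.21)².
n₁ = 1.333 × 121.94 = 162.6.
Round up: n₁ = 163, giving n₂ = 3 × 163 = 489.

n₁ = 163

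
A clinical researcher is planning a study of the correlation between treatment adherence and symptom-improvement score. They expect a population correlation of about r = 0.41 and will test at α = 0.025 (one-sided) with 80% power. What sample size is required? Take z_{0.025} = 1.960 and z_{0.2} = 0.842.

Fisher's z: C = ½·ln((1+r)/(1−r)) = ½·ln(2.3898) = 0.4356.
n = ((z_{α} + z_β)/C)² + 3.
(1.960 + 0.842) / 0.4356 = 2.802 / 0.4356 = 6.433.
n = 6.433² + 3 = 41.38 + 3 = 44.4.
Round up.

n = 45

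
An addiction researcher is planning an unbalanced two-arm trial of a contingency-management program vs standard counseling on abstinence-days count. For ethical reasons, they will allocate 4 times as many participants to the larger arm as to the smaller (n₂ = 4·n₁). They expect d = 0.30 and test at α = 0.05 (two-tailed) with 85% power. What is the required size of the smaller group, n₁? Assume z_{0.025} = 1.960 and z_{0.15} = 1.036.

n₁ = 125

With allocation ratio k = n₂/n₁ = 4, Var(x̄₁−x̄₂) = σ²(1/n₁ + 1/(k·n₁)) = σ²·(k+1)/(k·n₁).
So n₁ = (1 + 1/k)·((z_{α/2} + z_β)/d)² = 1.250 × (2.996/0.30)².
n₁ = 1.250 × 99.73 = 124.7.
Round up: n₁ = 125, giving n₂ = 4 × 125 = 500.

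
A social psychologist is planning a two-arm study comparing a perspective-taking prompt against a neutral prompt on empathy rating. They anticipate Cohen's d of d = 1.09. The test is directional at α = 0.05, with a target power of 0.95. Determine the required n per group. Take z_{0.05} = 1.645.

For two independent groups with equal n: n = 2·((z_{α} + z_β) / d)².
z_{α} + z_β = 1.645 + 1.645 = 3.290.
n = 2 × (3.290 / 1.09)² = 2 × 3.018² = 2 × 9.11 = 18.2.
Round up to the next whole participant.

n = 19 per group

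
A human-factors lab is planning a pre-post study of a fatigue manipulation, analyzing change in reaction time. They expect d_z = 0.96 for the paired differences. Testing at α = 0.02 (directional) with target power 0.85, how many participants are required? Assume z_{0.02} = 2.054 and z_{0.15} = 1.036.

n = 11 pairs

For a paired (one-sample on differences) test: n = ((z_{α} + z_β) / d)².
z_{α} + z_β = 2.054 + 1.036 = 3.090.
n = (3.090 / 0.96)² = 3.219² = 10.36.
Round up.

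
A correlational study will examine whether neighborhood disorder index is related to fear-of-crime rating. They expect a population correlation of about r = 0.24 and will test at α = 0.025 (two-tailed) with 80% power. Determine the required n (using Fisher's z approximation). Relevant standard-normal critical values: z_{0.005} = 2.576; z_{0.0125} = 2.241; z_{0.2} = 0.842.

n = 162

Fisher's z: C = ½·ln((1+r)/(1−r)) = ½·ln(1.6316) = 0.2448.
n = ((z_{α/2} + z_β)/C)² + 3.
(2.241 + 0.842) / 0.2448 = 3.083 / 0.2448 = 12.594.
n = 12.594² + 3 = 158.61 + 3 = 161.6.
Round up.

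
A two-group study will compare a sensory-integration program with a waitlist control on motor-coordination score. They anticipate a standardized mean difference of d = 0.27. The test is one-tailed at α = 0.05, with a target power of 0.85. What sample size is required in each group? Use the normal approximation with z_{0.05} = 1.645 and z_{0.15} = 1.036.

For two independent groups with equal n: n = 2·((z_{α} + z_β) / d)².
z_{α} + z_β = 1.645 + 1.036 = 2.681.
n = 2 × (2.681 / 0.27)² = 2 × 9.930² = 2 × 98.60 = 197.2.
Round up to the next whole participant.

n = 198 per group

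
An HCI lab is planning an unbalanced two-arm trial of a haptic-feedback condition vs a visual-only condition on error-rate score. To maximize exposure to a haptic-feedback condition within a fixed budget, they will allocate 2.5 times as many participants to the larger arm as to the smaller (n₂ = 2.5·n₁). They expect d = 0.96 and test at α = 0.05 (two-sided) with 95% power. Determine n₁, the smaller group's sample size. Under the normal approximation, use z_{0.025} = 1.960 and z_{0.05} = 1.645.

With allocation ratio k = n₂/n₁ = 2.5, Var(x̄₁−x̄₂) = σ²(1/n₁ + 1/(k·n₁)) = σ²·(k+1)/(k·n₁).
So n₁ = (1 + 1/k)·((z_{α/2} + z_β)/d)² = 1.400 × (3.605/0.96)².
n₁ = 1.400 × 14.10 = 19.7.
Round up: n₁ = 20, giving n₂ = 2.5 × 20 = 50.

n₁ = 20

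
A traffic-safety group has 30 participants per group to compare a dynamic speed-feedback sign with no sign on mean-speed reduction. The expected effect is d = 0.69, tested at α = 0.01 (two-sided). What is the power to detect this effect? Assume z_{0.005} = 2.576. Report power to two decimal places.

power ≈ 0.54

For two equal groups, power = Φ(d·√(n/2) − z_{α/2}).
d·√(n/2) = 0.69 × √(30/2) = 0.69 × 3.873 = 2.672.
z_β = 2.672 − 2.576 = 0.096.
Power = Φ(0.096) = 0.538.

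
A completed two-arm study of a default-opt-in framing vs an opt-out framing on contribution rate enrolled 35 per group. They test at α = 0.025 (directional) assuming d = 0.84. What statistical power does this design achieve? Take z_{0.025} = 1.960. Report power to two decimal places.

For two equal groups, power = Φ(d·√(n/2) − z_{α}).
d·√(n/2) = 0.84 × √(35/2) = 0.84 × 4.183 = 3.514.
z_β = 3.514 − 1.960 = 1.554.
Power = Φ(1.554) = 0.940.

power ≈ 0.94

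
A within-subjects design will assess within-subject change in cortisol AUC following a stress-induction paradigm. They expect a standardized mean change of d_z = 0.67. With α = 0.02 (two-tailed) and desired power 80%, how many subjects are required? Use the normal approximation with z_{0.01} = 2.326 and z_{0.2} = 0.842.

n = 23 pairs

For a paired (one-sample on differences) test: n = ((z_{α/2} + z_β) / d)².
z_{α/2} + z_β = 2.326 + 0.842 = 3.168.
n = (3.168 / 0.67)² = 4.728² = 22.36.
Round up.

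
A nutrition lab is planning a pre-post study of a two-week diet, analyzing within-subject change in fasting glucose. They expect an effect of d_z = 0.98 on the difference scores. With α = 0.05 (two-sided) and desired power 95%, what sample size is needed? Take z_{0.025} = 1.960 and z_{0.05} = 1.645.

For a paired (one-sample on differences) test: n = ((z_{α/2} + z_β) / d)².
z_{α/2} + z_β = 1.960 + 1.645 = 3.605.
n = (3.605 / 0.98)² = 3.679² = 13.53.
Round up.

n = 14 pairs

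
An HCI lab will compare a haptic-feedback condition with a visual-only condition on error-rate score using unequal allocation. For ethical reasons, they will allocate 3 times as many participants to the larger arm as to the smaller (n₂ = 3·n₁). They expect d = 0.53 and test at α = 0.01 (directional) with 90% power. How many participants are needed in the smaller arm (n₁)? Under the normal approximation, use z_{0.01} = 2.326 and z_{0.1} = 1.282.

n₁ = 62

With allocation ratio k = n₂/n₁ = 3, Var(x̄₁−x̄₂) = σ²(1/n₁ + 1/(k·n₁)) = σ²·(k+1)/(k·n₁).
So n₁ = (1 + 1/k)·((z_{α} + z_β)/d)² = 1.333 × (3.608/0.53)².
n₁ = 1.333 × 46.34 = 61.8.
Round up: n₁ = 62, giving n₂ = 3 × 62 = 186.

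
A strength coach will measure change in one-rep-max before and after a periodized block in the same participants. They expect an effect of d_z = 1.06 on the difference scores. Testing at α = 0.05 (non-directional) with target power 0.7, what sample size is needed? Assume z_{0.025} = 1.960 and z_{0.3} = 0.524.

n = 6 pairs

For a paired (one-sample on differences) test: n = ((z_{α/2} + z_β) / d)².
z_{α/2} + z_β = 1.960 + 0.524 = 2.484.
n = (2.484 / 1.06)² = 2.343² = 5.49.
Round up.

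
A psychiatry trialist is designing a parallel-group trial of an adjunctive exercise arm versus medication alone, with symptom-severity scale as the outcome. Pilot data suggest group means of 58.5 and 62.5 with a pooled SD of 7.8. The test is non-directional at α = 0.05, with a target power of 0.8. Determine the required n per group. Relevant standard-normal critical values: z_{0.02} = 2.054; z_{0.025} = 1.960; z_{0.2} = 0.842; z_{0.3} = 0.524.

Cohen's d = |M₁ − M₂| / SD_pooled = |58.5 − 62.5| / 7.8 = 4.0 / 7.8 = 0.513.
For two independent groups with equal n: n = 2·((z_{α/2} + z_β) / d)².
z_{α/2} + z_β = 1.960 + 0.842 = 2.802.
n = 2 × (2.802 / 0.513)² = 2 × 5.462² = 2 × 29.83 = 59.7.
Round up to the next whole participant.

n = 60 per group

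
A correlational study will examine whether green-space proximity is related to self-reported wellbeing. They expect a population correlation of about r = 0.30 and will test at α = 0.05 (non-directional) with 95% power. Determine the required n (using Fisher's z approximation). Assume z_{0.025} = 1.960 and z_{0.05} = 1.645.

Fisher's z: C = ½·ln((1+r)/(1−r)) = ½·ln(1.8571) = 0.3095.
n = ((z_{α/2} + z_β)/C)² + 3.
(1.960 + 1.645) / 0.3095 = 3.605 / 0.3095 = 11.648.
n = 11.648² + 3 = 135.67 + 3 = 138.7.
Round up.

n = 139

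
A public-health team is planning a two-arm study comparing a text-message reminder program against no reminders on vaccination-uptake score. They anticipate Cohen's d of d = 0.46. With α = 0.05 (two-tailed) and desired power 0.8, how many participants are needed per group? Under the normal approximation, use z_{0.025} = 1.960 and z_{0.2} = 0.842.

For two independent groups with equal n: n = 2·((z_{α/2} + z_β) / d)².
z_{α/2} + z_β = 1.960 + 0.842 = 2.802.
n = 2 × (2.802 / 0.46)² = 2 × 6.091² = 2 × 37.10 = 74.2.
Round up to the next whole participant.

n = 75 per group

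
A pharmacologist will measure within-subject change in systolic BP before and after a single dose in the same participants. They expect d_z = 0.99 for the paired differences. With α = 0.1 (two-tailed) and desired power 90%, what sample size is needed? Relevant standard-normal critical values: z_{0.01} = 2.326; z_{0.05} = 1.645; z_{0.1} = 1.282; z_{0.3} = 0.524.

For a paired (one-sample on differences) test: n = ((z_{α/2} + z_β) / d)².
z_{α/2} + z_β = 1.645 + 1.282 = 2.927.
n = (2.927 / 0.99)² = 2.957² = 8.74.
Round up.

n = 9 pairs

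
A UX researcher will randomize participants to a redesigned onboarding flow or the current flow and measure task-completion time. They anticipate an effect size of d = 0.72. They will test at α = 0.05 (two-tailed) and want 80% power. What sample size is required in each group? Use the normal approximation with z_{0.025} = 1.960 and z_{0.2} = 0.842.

For two independent groups with equal n: n = 2·((z_{α/2} + z_β) / d)².
z_{α/2} + z_β = 1.960 + 0.842 = 2.802.
n = 2 × (2.802 / 0.72)² = 2 × 3.892² = 2 × 15.15 = 30.3.
Round up to the next whole participant.

n = 31 per group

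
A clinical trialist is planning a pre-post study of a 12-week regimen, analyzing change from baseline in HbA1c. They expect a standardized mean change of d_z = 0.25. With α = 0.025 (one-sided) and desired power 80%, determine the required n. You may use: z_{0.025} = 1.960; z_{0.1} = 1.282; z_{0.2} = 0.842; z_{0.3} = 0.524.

n = 126 pairs

For a paired (one-sample on differences) test: n = ((z_{α} + z_β) / d)².
z_{α} + z_β = 1.960 + 0.842 = 2.802.
n = (2.802 / 0.25)² = 11.208² = 125.62.
Round up.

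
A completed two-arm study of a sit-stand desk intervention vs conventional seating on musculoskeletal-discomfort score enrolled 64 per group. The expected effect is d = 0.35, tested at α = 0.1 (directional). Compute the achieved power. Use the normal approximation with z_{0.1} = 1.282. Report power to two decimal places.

power ≈ 0.76

For two equal groups, power = Φ(d·√(n/2) − z_{α}).
d·√(n/2) = 0.35 × √(64/2) = 0.35 × 5.657 = 1.980.
z_β = 1.980 − 1.282 = 0.698.
Power = Φ(0.698) = 0.757.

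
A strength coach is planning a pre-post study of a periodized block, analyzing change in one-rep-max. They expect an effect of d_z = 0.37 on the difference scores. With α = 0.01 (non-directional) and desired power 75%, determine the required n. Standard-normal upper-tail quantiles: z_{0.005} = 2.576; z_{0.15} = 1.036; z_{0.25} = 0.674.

n = 78 pairs

For a paired (one-sample on differences) test: n = ((z_{α/2} + z_β) / d)².
z_{α/2} + z_β = 2.576 + 0.674 = 3.250.
n = (3.250 / 0.37)² = 8.784² = 77.15.
Round up.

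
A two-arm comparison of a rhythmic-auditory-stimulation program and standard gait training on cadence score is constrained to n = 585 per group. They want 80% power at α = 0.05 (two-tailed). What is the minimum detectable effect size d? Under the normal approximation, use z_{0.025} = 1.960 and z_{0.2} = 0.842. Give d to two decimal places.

For two independent groups of n = 585 each: d_min = (z_{α/2} + z_β)·√(2/n).
z-sum = 1.960 + 0.842 = 2.802.
d_min = 2.802 × √(2/585) = 2.802 × 0.0585 = 0.164.

d_min ≈ 0.16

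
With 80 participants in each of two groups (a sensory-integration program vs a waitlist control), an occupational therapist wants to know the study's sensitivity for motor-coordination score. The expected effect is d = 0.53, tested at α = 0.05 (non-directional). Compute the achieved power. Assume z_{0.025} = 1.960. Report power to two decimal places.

power ≈ 0.92

For two equal groups, power = Φ(d·√(n/2) − z_{α/2}).
d·√(n/2) = 0.53 × √(80/2) = 0.53 × 6.325 = 3.352.
z_β = 3.352 − 1.960 = 1.392.
Power = Φ(1.392) = 0.918.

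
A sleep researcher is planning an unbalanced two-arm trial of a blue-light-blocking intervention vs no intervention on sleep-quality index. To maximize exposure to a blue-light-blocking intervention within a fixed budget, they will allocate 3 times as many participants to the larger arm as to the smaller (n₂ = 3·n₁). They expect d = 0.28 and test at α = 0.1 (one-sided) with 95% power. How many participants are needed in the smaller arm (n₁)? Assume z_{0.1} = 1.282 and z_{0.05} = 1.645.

With allocation ratio k = n₂/n₁ = 3, Var(x̄₁−x̄₂) = σ²(1/n₁ + 1/(k·n₁)) = σ²·(k+1)/(k·n₁).
So n₁ = (1 + 1/k)·((z_{α} + z_β)/d)² = 1.333 × (2.927/0.28)².
n₁ = 1.333 × 109.28 = 145.7.
Round up: n₁ = 146, giving n₂ = 3 × 146 = 438.

n₁ = 146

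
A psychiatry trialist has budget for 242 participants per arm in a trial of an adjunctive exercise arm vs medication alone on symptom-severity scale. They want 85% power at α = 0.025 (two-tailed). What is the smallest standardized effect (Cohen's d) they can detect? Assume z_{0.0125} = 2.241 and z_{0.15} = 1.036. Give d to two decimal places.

For two independent groups of n = 242 each: d_min = (z_{α/2} + z_β)·√(2/n).
z-sum = 2.241 + 1.036 = 3.277.
d_min = 3.277 × √(2/242) = 3.277 × 0.0909 = 0.298.

d_min ≈ 0.30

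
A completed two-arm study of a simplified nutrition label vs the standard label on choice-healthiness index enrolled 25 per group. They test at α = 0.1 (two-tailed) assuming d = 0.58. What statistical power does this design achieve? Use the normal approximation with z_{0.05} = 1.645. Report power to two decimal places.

power ≈ 0.66

For two equal groups, power = Φ(d·√(n/2) − z_{α/2}).
d·√(n/2) = 0.58 × √(25/2) = 0.58 × 3.536 = 2.051.
z_β = 2.051 − 1.645 = 0.406.
Power = Φ(0.406) = 0.657.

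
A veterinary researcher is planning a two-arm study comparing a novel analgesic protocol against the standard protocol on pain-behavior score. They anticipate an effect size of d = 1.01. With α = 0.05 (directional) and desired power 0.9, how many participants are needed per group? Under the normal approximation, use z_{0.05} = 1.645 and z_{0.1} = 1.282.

For two independent groups with equal n: n = 2·((z_{α} + z_β) / d)².
z_{α} + z_β = 1.645 + 1.282 = 2.927.
n = 2 × (2.927 / 1.01)² = 2 × 2.898² = 2 × 8.40 = 16.8.
Round up to the next whole participant.

n = 17 per group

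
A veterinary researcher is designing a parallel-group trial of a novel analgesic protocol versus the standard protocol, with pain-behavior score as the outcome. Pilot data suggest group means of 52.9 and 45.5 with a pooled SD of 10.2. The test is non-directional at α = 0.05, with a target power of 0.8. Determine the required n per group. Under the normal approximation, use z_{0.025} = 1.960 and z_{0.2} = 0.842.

n = 30 per group

Cohen's d = |M₁ − M₂| / SD_pooled = |52.9 − 45.5| / 10.2 = 7.4 / 10.2 = 0.725.
For two independent groups with equal n: n = 2·((z_{α/2} + z_β) / d)².
z_{α/2} + z_β = 1.960 + 0.842 = 2.802.
n = 2 × (2.802 / 0.725)² = 2 × 3.865² = 2 × 14.94 = 29.9.
Round up to the next whole participant.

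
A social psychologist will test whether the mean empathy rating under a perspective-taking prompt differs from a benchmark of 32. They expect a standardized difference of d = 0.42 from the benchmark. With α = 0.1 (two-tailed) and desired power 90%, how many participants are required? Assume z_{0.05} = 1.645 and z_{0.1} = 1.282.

For a one-sample test: n = ((z_{α/2} + z_β) / d)².
z_{α/2} + z_β = 1.645 + 1.282 = 2.927.
n = (2.927 / 0.42)² = 6.969² = 48.57.
Round up.

n = 49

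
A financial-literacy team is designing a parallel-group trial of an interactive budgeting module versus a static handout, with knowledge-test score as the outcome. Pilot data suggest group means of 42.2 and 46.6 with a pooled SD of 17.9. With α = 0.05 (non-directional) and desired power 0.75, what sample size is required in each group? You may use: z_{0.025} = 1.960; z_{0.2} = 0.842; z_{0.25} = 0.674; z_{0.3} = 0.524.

Cohen's d = |M₁ − M₂| / SD_pooled = |42.2 − 46.6| / 17.9 = 4.4 / 17.9 = 0.246.
For two independent groups with equal n: n = 2·((z_{α/2} + z_β) / d)².
z_{α/2} + z_β = 1.960 + 0.674 = 2.634.
n = 2 × (2.634 / 0.246)² = 2 × 10.707² = 2 × 114.65 = 229.3.
Round up to the next whole participant.

n = 230 per group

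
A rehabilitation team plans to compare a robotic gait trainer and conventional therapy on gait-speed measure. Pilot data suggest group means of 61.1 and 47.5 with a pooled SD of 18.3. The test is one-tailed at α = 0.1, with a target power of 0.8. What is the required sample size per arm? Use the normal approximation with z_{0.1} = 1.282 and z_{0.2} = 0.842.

n = 17 per group

Cohen's d = |M₁ − M₂| / SD_pooled = |61.1 − 47.5| / 18.3 = 13.6 / 18.3 = 0.743.
For two independent groups with equal n: n = 2·((z_{α} + z_β) / d)².
z_{α} + z_β = 1.282 + 0.842 = 2.124.
n = 2 × (2.124 / 0.743)² = 2 × 2.859² = 2 × 8.17 = 16.3.
Round up to the next whole participant.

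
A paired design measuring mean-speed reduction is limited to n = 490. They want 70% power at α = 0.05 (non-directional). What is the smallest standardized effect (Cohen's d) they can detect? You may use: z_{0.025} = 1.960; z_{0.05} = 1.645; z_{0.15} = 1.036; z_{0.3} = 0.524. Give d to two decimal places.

d_min ≈ 0.11

For a single sample (or paired design) of n = 490: d_min = (z_{α/2} + z_β)/√n.
z-sum = 1.960 + 0.524 = 2.484.
d_min = 2.484 / √490 = 2.484 / 22.136 = 0.112.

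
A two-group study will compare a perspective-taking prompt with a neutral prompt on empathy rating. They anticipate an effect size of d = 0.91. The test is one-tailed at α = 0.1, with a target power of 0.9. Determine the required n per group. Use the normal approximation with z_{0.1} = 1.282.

For two independent groups with equal n: n = 2·((z_{α} + z_β) / d)².
z_{α} + z_β = 1.282 + 1.282 = 2.564.
n = 2 × (2.564 / 0.91)² = 2 × 2.818² = 2 × 7.94 = 15.9.
Round up to the next whole participant.

n = 16 per group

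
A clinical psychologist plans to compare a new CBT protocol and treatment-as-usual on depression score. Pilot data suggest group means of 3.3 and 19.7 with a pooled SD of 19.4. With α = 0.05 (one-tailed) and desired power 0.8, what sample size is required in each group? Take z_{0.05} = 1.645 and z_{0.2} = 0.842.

n = 18 per group

Cohen's d = |M₁ − M₂| / SD_pooled = |3.3 − 19.7| / 19.4 = 16.4 / 19.4 = 0.845.
For two independent groups with equal n: n = 2·((z_{α} + z_β) / d)².
z_{α} + z_β = 1.645 + 0.842 = 2.487.
n = 2 × (2.487 / 0.845)² = 2 × 2.943² = 2 × 8.66 = 17.3.
Round up to the next whole participant.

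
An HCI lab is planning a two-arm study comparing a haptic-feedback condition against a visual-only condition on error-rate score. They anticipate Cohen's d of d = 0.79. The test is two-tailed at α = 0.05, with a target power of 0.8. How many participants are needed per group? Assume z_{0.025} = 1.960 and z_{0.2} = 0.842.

n = 26 per group

For two independent groups with equal n: n = 2·((z_{α/2} + z_β) / d)².
z_{α/2} + z_β = 1.960 + 0.842 = 2.802.
n = 2 × (2.802 / 0.79)² = 2 × 3.547² = 2 × 12.58 = 25.2.
Round up to the next whole participant.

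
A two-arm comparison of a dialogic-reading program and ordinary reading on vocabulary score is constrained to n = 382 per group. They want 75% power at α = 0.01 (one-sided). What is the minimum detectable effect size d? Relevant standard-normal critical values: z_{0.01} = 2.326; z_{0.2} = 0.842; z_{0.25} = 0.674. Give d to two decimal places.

d_min ≈ 0.22

For two independent groups of n = 382 each: d_min = (z_{α} + z_β)·√(2/n).
z-sum = 2.326 + 0.674 = 3.000.
d_min = 3.000 × √(2/382) = 3.000 × 0.0724 = 0.217.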